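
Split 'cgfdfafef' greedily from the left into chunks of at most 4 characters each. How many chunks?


'cgfdfafef' has 9 characters.
Chunking with max size 4:
  Chunk 1: 'cgfd' (positions 0-3)
  Chunk 2: 'fafe' (positions 4-7)
  Chunk 3: 'f' (positions 8-8)
Total chunks: ceil(9 / 4) = 3

3


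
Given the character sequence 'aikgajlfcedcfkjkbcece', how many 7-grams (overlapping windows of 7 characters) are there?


String 'aikgajlfcedcfkjkbcece' has length L = 21.
Number of overlapping n-grams = L - n + 1
Substituting: 21 - 7 + 1 = 15

15


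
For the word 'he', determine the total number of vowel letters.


Scanning each character of 'he':
  Position 1: 'h' -> consonant (running count: 0)
  Position 2: 'e' -> vowel (running count: 1)
Total vowels: 1

1


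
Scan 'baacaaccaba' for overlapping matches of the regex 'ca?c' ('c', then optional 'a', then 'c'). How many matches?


Pattern: ca?c means 'c', then optional 'a', then 'c'.
Scanning 'baacaaccaba' position-by-position:
  Pos 0: window 'baa' -> no
  Pos 1: window 'aac' -> no
  Pos 2: window 'aca' -> no
  Pos 3: window 'caa' -> no
  Pos 4: window 'aac' -> no
  Pos 5: window 'acc' -> no
  Pos 6: window 'cca' -> MATCH
  Pos 7: window 'cab' -> no
  Pos 8: window 'aba' -> no
  Pos 9: window 'ba' -> no
  Pos 10: window 'a' -> no
Total matches: 1

1


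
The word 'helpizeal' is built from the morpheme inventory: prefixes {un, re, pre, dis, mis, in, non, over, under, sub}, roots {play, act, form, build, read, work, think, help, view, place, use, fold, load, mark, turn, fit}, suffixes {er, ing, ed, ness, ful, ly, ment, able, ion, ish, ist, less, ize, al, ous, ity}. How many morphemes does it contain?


Segmenting 'helpizeal' against the inventory:
  'help' -> root (morpheme 1)
  'ize' -> suffix (morpheme 2)
  'al' -> suffix (morpheme 3)
Total morphemes: 3

3


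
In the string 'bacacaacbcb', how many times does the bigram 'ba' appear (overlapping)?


Scanning 'bacacaacbcb' for bigram 'ba':
  Position 0: 'ba' -> MATCH
  Position 1: 'ac' -> no
  Position 2: 'ca' -> no
  Position 3: 'ac' -> no
  Position 4: 'ca' -> no
  Position 5: 'aa' -> no
  Position 6: 'ac' -> no
  Position 7: 'cb' -> no
  Position 8: 'bc' -> no
  Position 9: 'cb' -> no
Total matches: 1

1


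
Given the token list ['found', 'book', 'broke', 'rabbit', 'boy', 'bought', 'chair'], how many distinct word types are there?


Listing all tokens and tracking unique types:
  Token 1: 'found' -> NEW (unique so far: 1)
  Token 2: 'book' -> NEW (unique so far: 2)
  Token 3: 'broke' -> NEW (unique so far: 3)
  Token 4: 'rabbit' -> NEW (unique so far: 4)
  Token 5: 'boy' -> NEW (unique so far: 5)
  Token 6: 'bought' -> NEW (unique so far: 6)
  Token 7: 'chair' -> NEW (unique so far: 7)
Unique types: ('book', 'bought', 'boy', 'broke', 'chair', 'found', 'rabbit')
Vocabulary size: 7

7


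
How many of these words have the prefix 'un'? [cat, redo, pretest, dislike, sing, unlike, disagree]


Checking each word for prefix 'un':
  'cat' -> no (count: 0)
  'redo' -> no (count: 0)
  'pretest' -> no (count: 0)
  'dislike' -> no (count: 0)
  'sing' -> no (count: 0)
  'unlike' -> YES, starts with 'un' (count: 1)
  'disagree' -> no (count: 1)
Total with prefix 'un': 1

1


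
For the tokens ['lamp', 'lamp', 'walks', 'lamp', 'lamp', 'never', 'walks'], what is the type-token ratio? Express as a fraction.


Tokens: 7
Unique types: ('lamp', 'never', 'walks') = 3
TTR = 3/7
Already in lowest terms.

3/7


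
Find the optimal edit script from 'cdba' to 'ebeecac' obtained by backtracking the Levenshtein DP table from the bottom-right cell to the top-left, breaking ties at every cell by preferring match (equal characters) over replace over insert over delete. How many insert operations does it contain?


Edit distance = 6. Backtracking from cell (4, 7) with preference match > replace > insert > delete,
then listing the resulting alignment 'cdba' -> 'ebeecac' left to right:
  Step 1: insert 'e' [insertion #1]
  Step 2: insert 'b' [insertion #2]
  Step 3: replace c->e
  Step 4: replace d->e
  Step 5: replace b->c
  Step 6: keep 'a'
  Step 7: insert 'c' [insertion #3]
Total insertions: 3

3


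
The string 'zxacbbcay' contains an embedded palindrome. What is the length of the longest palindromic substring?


Scanning 'zxacbbcay' for palindromic substrings.
Substring at positions 2-7: 'acbbca'.
Check: reverse('acbbca') = 'acbbca' -> palindrome confirmed.
Neighbouring characters ('x' / 'y') break symmetry, so it cannot extend further.
No longer palindromic substring exists; longest length = 6

6


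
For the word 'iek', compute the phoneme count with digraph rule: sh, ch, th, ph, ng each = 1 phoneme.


Parsing 'iek' greedily, digraphs first:
  'i' -> vowel phoneme (phonemes so far: 1)
  'e' -> vowel phoneme (phonemes so far: 2)
  'k' -> consonant phoneme (phonemes so far: 3)
Total phonemes: 3

3


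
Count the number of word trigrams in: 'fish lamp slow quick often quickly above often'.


Word trigrams from [8] words:
  Trigram 1: (fish lamp slow)
  Trigram 2: (lamp slow quick)
  Trigram 3: (slow quick often)
  Trigram 4: (quick often quickly)
  Trigram 5: (often quickly above)
  Trigram 6: (quickly above often)
Total word trigrams: 8 - 2 = 6

6


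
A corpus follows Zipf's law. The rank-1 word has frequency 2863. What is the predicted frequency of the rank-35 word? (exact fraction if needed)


Zipf's law: freq(rank) = f1 / rank
f1 = 2863, rank = 35
freq = 2863 / 35
GCD(2863, 35) = 7
Simplified: 409/5

409/5


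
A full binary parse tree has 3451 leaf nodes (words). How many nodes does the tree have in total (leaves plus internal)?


Leaf nodes (terminals): 3451
Internal nodes = n - 1 = 3451 - 1 = 3450
Total = leaves + internal = 3451 + 3450 = 6901

6901


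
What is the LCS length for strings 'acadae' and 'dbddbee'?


DP table for LCS of 'acadae' and 'dbddbee':
       d  b  d  d  b  e  e
    0  0  0  0  0  0  0  0
  a 0  0  0  0  0  0  0  0
  c 0  0  0  0  0  0  0  0
  a 0  0  0  0  0  0  0  0
  d 0  1  1  1  1  1  1  1
  a 0  1  1  1  1  1  1  1
  e 0  1  1  1  1  1  2  2
LCS: 'de'
LCS length = 2

2


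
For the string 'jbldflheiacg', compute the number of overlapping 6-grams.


String 'jbldflheiacg' has length L = 12.
Number of overlapping n-grams = L - n + 1
Substituting: 12 - 6 + 1 = 7

7


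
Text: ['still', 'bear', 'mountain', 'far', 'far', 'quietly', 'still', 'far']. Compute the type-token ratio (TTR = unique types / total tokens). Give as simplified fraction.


Tokens: 8
Unique types: ('bear', 'far', 'mountain', 'quietly', 'still') = 5
TTR = 5/8
Already in lowest terms.

5/8


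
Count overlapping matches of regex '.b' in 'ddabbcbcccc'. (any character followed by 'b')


Pattern: .b means any character followed by 'b'.
Scanning 'ddabbcbcccc' position-by-position:
  Pos 0: window 'dd' -> no
  Pos 1: window 'da' -> no
  Pos 2: window 'ab' -> MATCH
  Pos 3: window 'bb' -> MATCH
  Pos 4: window 'bc' -> no
  Pos 5: window 'cb' -> MATCH
  Pos 6: window 'bc' -> no
  Pos 7: window 'cc' -> no
  Pos 8: window 'cc' -> no
  Pos 9: window 'cc' -> no
  Pos 10: window 'c' -> no
Total matches: 3

3


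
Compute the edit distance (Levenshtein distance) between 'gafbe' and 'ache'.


Building DP table for s1='gafbe' (len 5) and s2='ache' (len 4):
       a  c  h  e
    0  1  2  3  4
  g 1  1  2  3  4
  a 2  1  2  3  4
  f 3  2  2  3  4
  b 4  3  3  3  4
  e 5  4  4  4  3
Edit distance = dp[5][4] = 3

3


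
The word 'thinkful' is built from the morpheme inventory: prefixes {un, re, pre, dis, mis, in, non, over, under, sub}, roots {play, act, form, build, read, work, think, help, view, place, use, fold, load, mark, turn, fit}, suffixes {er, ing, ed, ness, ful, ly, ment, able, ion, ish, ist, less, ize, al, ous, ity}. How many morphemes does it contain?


Segmenting 'thinkful' against the inventory:
  'think' -> root (morpheme 1)
  'ful' -> suffix (morpheme 2)
Total morphemes: 2

2


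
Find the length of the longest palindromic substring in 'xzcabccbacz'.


Scanning 'xzcabccbacz' for palindromic substrings.
Substring at positions 1-10: 'zcabccbacz'.
Check: reverse('zcabccbacz') = 'zcabccbacz' -> palindrome confirmed.
Neighbouring characters ('x' / '-') break symmetry, so it cannot extend further.
No longer palindromic substring exists; longest length = 10

10


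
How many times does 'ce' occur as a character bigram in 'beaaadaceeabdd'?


Scanning 'beaaadaceeabdd' for bigram 'ce':
  Position 0: 'be' -> no
  Position 1: 'ea' -> no
  Position 2: 'aa' -> no
  Position 3: 'aa' -> no
  Position 4: 'ad' -> no
  Position 5: 'da' -> no
  Position 6: 'ac' -> no
  Position 7: 'ce' -> MATCH
  Position 8: 'ee' -> no
  Position 9: 'ea' -> no
  Position 10: 'ab' -> no
  Position 11: 'bd' -> no
  Position 12: 'dd' -> no
Total matches: 1

1


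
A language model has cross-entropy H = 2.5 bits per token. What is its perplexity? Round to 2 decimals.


Perplexity formula: PP = 2^H
H = 2.5
PP = 2^2.5
Decompose: 2^2.5 = 2^2 * 2^0.5 = 2^2 * sqrt(2)
2^2 = 4, sqrt(2) ~ 1.4142136
PP ~ 4 * 1.4142136 = 5.6568544
Rounded to 2 decimals: 5.66

5.66


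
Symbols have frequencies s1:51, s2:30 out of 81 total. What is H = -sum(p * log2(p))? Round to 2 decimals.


Computing entropy H = -sum(p_i * log2(p_i)):
  s1: p = 51/81 = 0.6296, -p*log2(p) = 0.4202
  s2: p = 30/81 = 0.3704, -p*log2(p) = 0.5307
H = sum of terms = 0.9509
Rounded to 2 decimals: 0.95

0.95


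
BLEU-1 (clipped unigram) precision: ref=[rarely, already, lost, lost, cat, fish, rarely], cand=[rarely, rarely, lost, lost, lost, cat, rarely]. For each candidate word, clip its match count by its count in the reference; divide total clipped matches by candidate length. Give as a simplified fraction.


Reference word counts: {'already': 1, 'cat': 1, 'fish': 1, 'lost': 2, 'rarely': 2}
Checking each candidate word (with clipping):
  'rarely' -> in reference (ref count 2, used 1/2) -> match (matches: 1)
  'rarely' -> in reference (ref count 2, used 2/2) -> match (matches: 2)
  'lost' -> in reference (ref count 2, used 1/2) -> match (matches: 3)
  'lost' -> in reference (ref count 2, used 2/2) -> match (matches: 4)
  'lost' -> ref count 2 already used up (2/2) -> clipped, no match (matches: 4)
  'cat' -> in reference (ref count 1, used 1/1) -> match (matches: 5)
  'rarely' -> ref count 2 already used up (2/2) -> clipped, no match (matches: 5)
Clipped matches: 5, Candidate length: 7
Precision = 5/7

5/7


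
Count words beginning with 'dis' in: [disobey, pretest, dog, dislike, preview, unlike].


Checking each word for prefix 'dis':
  'disobey' -> YES, starts with 'dis' (count: 1)
  'pretest' -> no (count: 1)
  'dog' -> no (count: 1)
  'dislike' -> YES, starts with 'dis' (count: 2)
  'preview' -> no (count: 2)
  'unlike' -> no (count: 2)
Total with prefix 'dis': 2

2


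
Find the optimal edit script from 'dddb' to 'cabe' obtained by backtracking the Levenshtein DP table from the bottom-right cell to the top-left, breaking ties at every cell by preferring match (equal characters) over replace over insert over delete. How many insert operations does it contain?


Edit distance = 4. Backtracking from cell (4, 4) with preference match > replace > insert > delete,
then listing the resulting alignment 'dddb' -> 'cabe' left to right:
  Step 1: replace d->c
  Step 2: replace d->a
  Step 3: replace d->b
  Step 4: replace b->e
Total insertions: 0

0


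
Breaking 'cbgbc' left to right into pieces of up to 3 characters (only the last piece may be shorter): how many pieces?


'cbgbc' has 5 characters.
Chunking with max size 3:
  Chunk 1: 'cbg' (positions 0-2)
  Chunk 2: 'bc' (positions 3-4)
Total chunks: ceil(5 / 3) = 2

2


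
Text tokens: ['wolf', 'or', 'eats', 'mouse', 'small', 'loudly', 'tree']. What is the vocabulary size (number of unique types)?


Listing all tokens and tracking unique types:
  Token 1: 'wolf' -> NEW (unique so far: 1)
  Token 2: 'or' -> NEW (unique so far: 2)
  Token 3: 'eats' -> NEW (unique so far: 3)
  Token 4: 'mouse' -> NEW (unique so far: 4)
  Token 5: 'small' -> NEW (unique so far: 5)
  Token 6: 'loudly' -> NEW (unique so far: 6)
  Token 7: 'tree' -> NEW (unique so far: 7)
Unique types: ('eats', 'loudly', 'mouse', 'or', 'small', 'tree', 'wolf')
Vocabulary size: 7

7


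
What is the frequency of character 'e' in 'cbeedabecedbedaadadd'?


Scanning 'cbeedabecedbedaadadd' for 'e':
  Position 2: 'e' -> MATCH (count: 1)
  Position 3: 'e' -> MATCH (count: 2)
  Position 7: 'e' -> MATCH (count: 3)
  Position 9: 'e' -> MATCH (count: 4)
  Position 12: 'e' -> MATCH (count: 5)
Total occurrences of 'e': 5

5


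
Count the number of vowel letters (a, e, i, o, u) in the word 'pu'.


Scanning each character of 'pu':
  Position 1: 'p' -> consonant (running count: 0)
  Position 2: 'u' -> vowel (running count: 1)
Total vowels: 1

1


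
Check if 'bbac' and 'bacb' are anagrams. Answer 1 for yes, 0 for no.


Sort characters of 'bbac': 'abbc'
Sort characters of 'bacb': 'abbc'
Sorted forms match -> they ARE anagrams
Result: 1

1


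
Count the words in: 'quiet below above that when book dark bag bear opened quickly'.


Counting words by splitting on spaces:
  Word 1: 'quiet'
  Word 2: 'below'
  Word 3: 'above'
  Word 4: 'that'
  Word 5: 'when'
  Word 6: 'book'
  Word 7: 'dark'
  Word 8: 'bag'
  Word 9: 'bear'
  Word 10: 'opened'
  Word 11: 'quickly'
Total words: 11

11


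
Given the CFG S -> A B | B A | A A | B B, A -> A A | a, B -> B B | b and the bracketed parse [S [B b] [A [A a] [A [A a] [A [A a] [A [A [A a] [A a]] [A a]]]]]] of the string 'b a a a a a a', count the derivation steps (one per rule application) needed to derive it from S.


Every bracketed nonterminal node [X ...] in the tree is produced by exactly one rule application.
Reading the tree off as a leftmost derivation:
  Step 1: S  =>  B A   (applied S -> B A)
  Step 2: B A  =>  b A   (applied B -> b)
  Step 3: b A  =>  b A A   (applied A -> A A)
  Step 4: b A A  =>  b a A   (applied A -> a)
  Step 5: b a A  =>  b a A A   (applied A -> A A)
  Step 6: b a A A  =>  b a a A   (applied A -> a)
  Step 7: b a a A  =>  b a a A A   (applied A -> A A)
  Step 8: b a a A A  =>  b a a a A   (applied A -> a)
  Step 9: b a a a A  =>  b a a a A A   (applied A -> A A)
  Step 10: b a a a A A  =>  b a a a A A A   (applied A -> A A)
  Step 11: b a a a A A A  =>  b a a a a A A   (applied A -> a)
  Step 12: b a a a a A A  =>  b a a a a a A   (applied A -> a)
  Step 13: b a a a a a A  =>  b a a a a a a   (applied A -> a)
Final yield: b a a a a a a
Total rewrite steps: 13

13


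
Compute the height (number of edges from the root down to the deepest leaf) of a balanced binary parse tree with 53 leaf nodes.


In a balanced binary tree with n leaves the deepest leaf is ceil(log2(n)) edges below the root.
log2(53) = 5.7279
ceil(5.7279) = 6
height (edges) = 6

6


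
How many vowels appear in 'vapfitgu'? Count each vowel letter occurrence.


Scanning each character of 'vapfitgu':
  Position 1: 'v' -> consonant (running count: 0)
  Position 2: 'a' -> vowel (running count: 1)
  Position 3: 'p' -> consonant (running count: 1)
  Position 4: 'f' -> consonant (running count: 1)
  Position 5: 'i' -> vowel (running count: 2)
  Position 6: 't' -> consonant (running count: 2)
  Position 7: 'g' -> consonant (running count: 2)
  Position 8: 'u' -> vowel (running count: 3)
Total vowels: 3

3


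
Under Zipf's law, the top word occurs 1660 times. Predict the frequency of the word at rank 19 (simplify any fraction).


Zipf's law: freq(rank) = f1 / rank
f1 = 1660, rank = 19
freq = 1660 / 19
GCD(1660, 19) = 1
Simplified: 1660/19

1660/19


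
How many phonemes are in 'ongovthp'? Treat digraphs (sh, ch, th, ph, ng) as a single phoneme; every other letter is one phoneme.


Parsing 'ongovthp' greedily, digraphs first:
  'o' -> vowel phoneme (phonemes so far: 1)
  'ng' -> digraph (1 consonant phoneme) (phonemes so far: 2)
  'o' -> vowel phoneme (phonemes so far: 3)
  'v' -> consonant phoneme (phonemes so far: 4)
  'th' -> digraph (1 consonant phoneme) (phonemes so far: 5)
  'p' -> consonant phoneme (phonemes so far: 6)
Total phonemes: 6

6


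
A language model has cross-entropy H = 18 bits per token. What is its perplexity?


Perplexity formula: PP = 2^H
H = 18
PP = 2^18
PP = 2^18 = 262144

262144


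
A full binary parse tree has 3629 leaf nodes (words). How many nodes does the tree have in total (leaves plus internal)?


Leaf nodes (terminals): 3629
Internal nodes = n - 1 = 3629 - 1 = 3628
Total = leaves + internal = 3629 + 3628 = 7257

7257


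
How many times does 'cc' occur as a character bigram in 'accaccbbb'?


Scanning 'accaccbbb' for bigram 'cc':
  Position 0: 'ac' -> no
  Position 1: 'cc' -> MATCH
  Position 2: 'ca' -> no
  Position 3: 'ac' -> no
  Position 4: 'cc' -> MATCH
  Position 5: 'cb' -> no
  Position 6: 'bb' -> no
  Position 7: 'bb' -> no
Total matches: 2

2


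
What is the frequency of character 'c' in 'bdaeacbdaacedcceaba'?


Scanning 'bdaeacbdaacedcceaba' for 'c':
  Position 5: 'c' -> MATCH (count: 1)
  Position 10: 'c' -> MATCH (count: 2)
  Position 13: 'c' -> MATCH (count: 3)
  Position 14: 'c' -> MATCH (count: 4)
Total occurrences of 'c': 4

4


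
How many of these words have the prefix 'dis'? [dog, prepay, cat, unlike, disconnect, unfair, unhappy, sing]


Checking each word for prefix 'dis':
  'dog' -> no (count: 0)
  'prepay' -> no (count: 0)
  'cat' -> no (count: 0)
  'unlike' -> no (count: 0)
  'disconnect' -> YES, starts with 'dis' (count: 1)
  'unfair' -> no (count: 1)
  'unhappy' -> no (count: 1)
  'sing' -> no (count: 1)
Total with prefix 'dis': 1

1


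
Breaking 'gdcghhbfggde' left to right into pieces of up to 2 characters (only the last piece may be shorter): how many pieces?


'gdcghhbfggde' has 12 characters.
Chunking with max size 2:
  Chunk 1: 'gd' (positions 0-1)
  Chunk 2: 'cg' (positions 2-3)
  Chunk 3: 'hh' (positions 4-5)
  Chunk 4: 'bf' (positions 6-7)
  Chunk 5: 'gg' (positions 8-9)
  Chunk 6: 'de' (positions 10-11)
Total chunks: ceil(12 / 2) = 6

6


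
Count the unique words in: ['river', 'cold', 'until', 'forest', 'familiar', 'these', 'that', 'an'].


Listing all tokens and tracking unique types:
  Token 1: 'river' -> NEW (unique so far: 1)
  Token 2: 'cold' -> NEW (unique so far: 2)
  Token 3: 'until' -> NEW (unique so far: 3)
  Token 4: 'forest' -> NEW (unique so far: 4)
  Token 5: 'familiar' -> NEW (unique so far: 5)
  Token 6: 'these' -> NEW (unique so far: 6)
  Token 7: 'that' -> NEW (unique so far: 7)
  Token 8: 'an' -> NEW (unique so far: 8)
Unique types: ('an', 'cold', 'familiar', 'forest', 'river', 'that', 'these', 'until')
Vocabulary size: 8

8


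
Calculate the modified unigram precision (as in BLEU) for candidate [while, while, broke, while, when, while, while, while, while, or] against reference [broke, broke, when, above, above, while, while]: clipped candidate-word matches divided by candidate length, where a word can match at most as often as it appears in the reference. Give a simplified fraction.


Reference word counts: {'above': 2, 'broke': 2, 'when': 1, 'while': 2}
Checking each candidate word (with clipping):
  'while' -> in reference (ref count 2, used 1/2) -> match (matches: 1)
  'while' -> in reference (ref count 2, used 2/2) -> match (matches: 2)
  'broke' -> in reference (ref count 2, used 1/2) -> match (matches: 3)
  'while' -> ref count 2 already used up (2/2) -> clipped, no match (matches: 3)
  'when' -> in reference (ref count 1, used 1/1) -> match (matches: 4)
  'while' -> ref count 2 already used up (2/2) -> clipped, no match (matches: 4)
  'while' -> ref count 2 already used up (2/2) -> clipped, no match (matches: 4)
  'while' -> ref count 2 already used up (2/2) -> clipped, no match (matches: 4)
  'while' -> ref count 2 already used up (2/2) -> clipped, no match (matches: 4)
  'or' -> not in reference -> no match (matches: 4)
Clipped matches: 4, Candidate length: 10
Precision = 4/10 = 2/5

2/5


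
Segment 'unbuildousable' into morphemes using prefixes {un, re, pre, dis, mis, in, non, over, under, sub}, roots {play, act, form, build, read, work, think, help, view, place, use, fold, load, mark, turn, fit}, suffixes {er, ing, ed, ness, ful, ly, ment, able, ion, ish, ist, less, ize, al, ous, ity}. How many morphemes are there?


Segmenting 'unbuildousable' against the inventory:
  'un' -> prefix (morpheme 1)
  'build' -> root (morpheme 2)
  'ous' -> suffix (morpheme 3)
  'able' -> suffix (morpheme 4)
Total morphemes: 4

4


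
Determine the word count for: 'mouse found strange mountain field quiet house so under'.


Counting words by splitting on spaces:
  Word 1: 'mouse'
  Word 2: 'found'
  Word 3: 'strange'
  Word 4: 'mountain'
  Word 5: 'field'
  Word 6: 'quiet'
  Word 7: 'house'
  Word 8: 'so'
  Word 9: 'under'
Total words: 9

9


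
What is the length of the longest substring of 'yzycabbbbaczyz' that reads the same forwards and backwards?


Scanning 'yzycabbbbaczyz' for palindromic substrings.
Substring at positions 3-10: 'cabbbbac'.
Check: reverse('cabbbbac') = 'cabbbbac' -> palindrome confirmed.
Neighbouring characters ('y' / 'z') break symmetry, so it cannot extend further.
No longer palindromic substring exists; longest length = 8

8


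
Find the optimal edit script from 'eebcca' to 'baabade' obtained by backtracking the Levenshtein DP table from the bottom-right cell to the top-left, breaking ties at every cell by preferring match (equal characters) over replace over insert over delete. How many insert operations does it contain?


Edit distance = 6. Backtracking from cell (6, 7) with preference match > replace > insert > delete,
then listing the resulting alignment 'eebcca' -> 'baabade' left to right:
  Step 1: insert 'b' [insertion #1]
  Step 2: replace e->a
  Step 3: replace e->a
  Step 4: keep 'b'
  Step 5: replace c->a
  Step 6: replace c->d
  Step 7: replace a->e
Total insertions: 1

1


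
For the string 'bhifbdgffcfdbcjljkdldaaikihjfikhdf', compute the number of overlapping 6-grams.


String 'bhifbdgffcfdbcjljkdldaaikihjfikhdf' has length L = 34.
Number of overlapping n-grams = L - n + 1
Substituting: 34 - 6 + 1 = 29

29


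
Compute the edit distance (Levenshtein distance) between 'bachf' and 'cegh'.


Building DP table for s1='bachf' (len 5) and s2='cegh' (len 4):
       c  e  g  h
    0  1  2  3  4
  b 1  1  2  3  4
  a 2  2  2  3  4
  c 3  2  3  3  4
  h 4  3  3  4  3
  f 5  4  4  4  4
Edit distance = dp[5][4] = 4

4


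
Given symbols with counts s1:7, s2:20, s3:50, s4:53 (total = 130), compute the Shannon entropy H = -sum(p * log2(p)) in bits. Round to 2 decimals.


Computing entropy H = -sum(p_i * log2(p_i)):
  s1: p = 7/130 = 0.0538, -p*log2(p) = 0.2270
  s2: p = 20/130 = 0.1538, -p*log2(p) = 0.4155
  s3: p = 50/130 = 0.3846, -p*log2(p) = 0.5302
  s4: p = 53/130 = 0.4077, -p*log2(p) = 0.5277
H = sum of terms = 1.7004
Rounded to 2 decimals: 1.70

1.70


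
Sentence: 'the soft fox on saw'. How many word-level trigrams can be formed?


Word trigrams from [5] words:
  Trigram 1: (the soft fox)
  Trigram 2: (soft fox on)
  Trigram 3: (fox on saw)
Total word trigrams: 5 - 2 = 3

3


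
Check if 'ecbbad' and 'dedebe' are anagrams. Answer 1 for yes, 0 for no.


Sort characters of 'ecbbad': 'abbcde'
Sort characters of 'dedebe': 'bddeee'
Sorted forms differ -> they are NOT anagrams
Result: 0

0


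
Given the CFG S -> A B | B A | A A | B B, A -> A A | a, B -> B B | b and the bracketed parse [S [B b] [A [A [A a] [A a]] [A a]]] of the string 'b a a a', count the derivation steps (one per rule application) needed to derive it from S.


Every bracketed nonterminal node [X ...] in the tree is produced by exactly one rule application.
Reading the tree off as a leftmost derivation:
  Step 1: S  =>  B A   (applied S -> B A)
  Step 2: B A  =>  b A   (applied B -> b)
  Step 3: b A  =>  b A A   (applied A -> A A)
  Step 4: b A A  =>  b A A A   (applied A -> A A)
  Step 5: b A A A  =>  b a A A   (applied A -> a)
  Step 6: b a A A  =>  b a a A   (applied A -> a)
  Step 7: b a a A  =>  b a a a   (applied A -> a)
Final yield: b a a a
Total rewrite steps: 7

7


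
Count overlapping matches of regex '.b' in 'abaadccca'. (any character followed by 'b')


Pattern: .b means any character followed by 'b'.
Scanning 'abaadccca' position-by-position:
  Pos 0: window 'ab' -> MATCH
  Pos 1: window 'ba' -> no
  Pos 2: window 'aa' -> no
  Pos 3: window 'ad' -> no
  Pos 4: window 'dc' -> no
  Pos 5: window 'cc' -> no
  Pos 6: window 'cc' -> no
  Pos 7: window 'ca' -> no
  Pos 8: window 'a' -> no
Total matches: 1

1


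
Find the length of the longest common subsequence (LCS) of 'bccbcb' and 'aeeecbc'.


DP table for LCS of 'bccbcb' and 'aeeecbc':
       a  e  e  e  c  b  c
    0  0  0  0  0  0  0  0
  b 0  0  0  0  0  0  1  1
  c 0  0  0  0  0  1  1  2
  c 0  0  0  0  0  1  1  2
  b 0  0  0  0  0  1  2  2
  c 0  0  0  0  0  1  2  3
  b 0  0  0  0  0  1  2  3
LCS: 'cbc'
LCS length = 3

3


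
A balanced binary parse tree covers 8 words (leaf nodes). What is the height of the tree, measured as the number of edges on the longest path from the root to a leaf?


In a balanced binary tree with n leaves the deepest leaf is ceil(log2(n)) edges below the root.
log2(8) = 3.0000
ceil(3.0000) = 3
height (edges) = 3

3


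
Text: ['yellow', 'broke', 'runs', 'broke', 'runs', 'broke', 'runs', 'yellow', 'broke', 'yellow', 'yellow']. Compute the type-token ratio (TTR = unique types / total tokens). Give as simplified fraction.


Tokens: 11
Unique types: ('broke', 'runs', 'yellow') = 3
TTR = 3/11
Already in lowest terms.

3/11


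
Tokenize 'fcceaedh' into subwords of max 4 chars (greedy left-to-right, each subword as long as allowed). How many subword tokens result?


'fcceaedh' has 8 characters.
Chunking with max size 4:
  Chunk 1: 'fcce' (positions 0-3)
  Chunk 2: 'aedh' (positions 4-7)
Total chunks: ceil(8 / 4) = 2

2


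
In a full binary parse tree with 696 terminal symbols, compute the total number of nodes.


Leaf nodes (terminals): 696
Internal nodes = n - 1 = 696 - 1 = 695
Total = leaves + internal = 696 + 695 = 1391

1391


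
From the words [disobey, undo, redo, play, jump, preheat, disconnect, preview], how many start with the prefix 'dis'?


Checking each word for prefix 'dis':
  'disobey' -> YES, starts with 'dis' (count: 1)
  'undo' -> no (count: 1)
  'redo' -> no (count: 1)
  'play' -> no (count: 1)
  'jump' -> no (count: 1)
  'preheat' -> no (count: 1)
  'disconnect' -> YES, starts with 'dis' (count: 2)
  'preview' -> no (count: 2)
Total with prefix 'dis': 2

2


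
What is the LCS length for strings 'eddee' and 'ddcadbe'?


DP table for LCS of 'eddee' and 'ddcadbe':
       d  d  c  a  d  b  e
    0  0  0  0  0  0  0  0
  e 0  0  0  0  0  0  0  1
  d 0  1  1  1  1  1  1  1
  d 0  1  2  2  2  2  2  2
  e 0  1  2  2  2  2  2  3
  e 0  1  2  2  2  2  2  3
LCS: 'dde'
LCS length = 3

3


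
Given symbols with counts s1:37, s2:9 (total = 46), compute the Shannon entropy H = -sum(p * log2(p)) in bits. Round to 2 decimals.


Computing entropy H = -sum(p_i * log2(p_i)):
  s1: p = 37/46 = 0.8043, -p*log2(p) = 0.2527
  s2: p = 9/46 = 0.1957, -p*log2(p) = 0.4605
H = sum of terms = 0.7132
Rounded to 2 decimals: 0.71

0.71


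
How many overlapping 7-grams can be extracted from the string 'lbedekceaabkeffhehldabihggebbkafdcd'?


String 'lbedekceaabkeffhehldabihggebbkafdcd' has length L = 35.
Number of overlapping n-grams = L - n + 1
Substituting: 35 - 7 + 1 = 29

29


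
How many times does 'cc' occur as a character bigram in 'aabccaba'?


Scanning 'aabccaba' for bigram 'cc':
  Position 0: 'aa' -> no
  Position 1: 'ab' -> no
  Position 2: 'bc' -> no
  Position 3: 'cc' -> MATCH
  Position 4: 'ca' -> no
  Position 5: 'ab' -> no
  Position 6: 'ba' -> no
Total matches: 1

1


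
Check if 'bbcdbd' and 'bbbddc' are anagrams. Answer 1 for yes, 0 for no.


Sort characters of 'bbcdbd': 'bbbcdd'
Sort characters of 'bbbddc': 'bbbcdd'
Sorted forms match -> they ARE anagrams
Result: 1

1


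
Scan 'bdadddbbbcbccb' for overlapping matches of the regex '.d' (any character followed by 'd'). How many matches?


Pattern: .d means any character followed by 'd'.
Scanning 'bdadddbbbcbccb' position-by-position:
  Pos 0: window 'bd' -> MATCH
  Pos 1: window 'da' -> no
  Pos 2: window 'ad' -> MATCH
  Pos 3: window 'dd' -> MATCH
  Pos 4: window 'dd' -> MATCH
  Pos 5: window 'db' -> no
  Pos 6: window 'bb' -> no
  Pos 7: window 'bb' -> no
  Pos 8: window 'bc' -> no
  Pos 9: window 'cb' -> no
  Pos 10: window 'bc' -> no
  Pos 11: window 'cc' -> no
  Pos 12: window 'cb' -> no
  Pos 13: window 'b' -> no
Total matches: 4

4


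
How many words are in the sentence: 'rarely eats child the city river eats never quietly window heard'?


Counting words by splitting on spaces:
  Word 1: 'rarely'
  Word 2: 'eats'
  Word 3: 'child'
  Word 4: 'the'
  Word 5: 'city'
  Word 6: 'river'
  Word 7: 'eats'
  Word 8: 'never'
  Word 9: 'quietly'
  Word 10: 'window'
  Word 11: 'heard'
Total words: 11

11


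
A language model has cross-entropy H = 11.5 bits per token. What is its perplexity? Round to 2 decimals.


Perplexity formula: PP = 2^H
H = 11.5
PP = 2^11.5
Decompose: 2^11.5 = 2^11 * 2^0.5 = 2^11 * sqrt(2)
2^11 = 2048, sqrt(2) ~ 1.4142136
PP ~ 2048 * 1.4142136 = 2896.3094528
Rounded to 2 decimals: 2896.31

2896.31


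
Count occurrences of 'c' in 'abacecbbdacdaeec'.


Scanning 'abacecbbdacdaeec' for 'c':
  Position 3: 'c' -> MATCH (count: 1)
  Position 5: 'c' -> MATCH (count: 2)
  Position 10: 'c' -> MATCH (count: 3)
  Position 15: 'c' -> MATCH (count: 4)
Total occurrences of 'c': 4

4


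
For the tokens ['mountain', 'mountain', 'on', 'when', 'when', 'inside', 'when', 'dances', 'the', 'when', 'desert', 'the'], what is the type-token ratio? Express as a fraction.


Tokens: 12
Unique types: ('dances', 'desert', 'inside', 'mountain', 'on', 'the', 'when') = 7
TTR = 7/12
Already in lowest terms.

7/12


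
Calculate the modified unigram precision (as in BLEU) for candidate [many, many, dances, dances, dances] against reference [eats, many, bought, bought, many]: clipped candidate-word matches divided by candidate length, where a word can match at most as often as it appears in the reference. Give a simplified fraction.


Reference word counts: {'bought': 2, 'eats': 1, 'many': 2}
Checking each candidate word (with clipping):
  'many' -> in reference (ref count 2, used 1/2) -> match (matches: 1)
  'many' -> in reference (ref count 2, used 2/2) -> match (matches: 2)
  'dances' -> not in reference -> no match (matches: 2)
  'dances' -> not in reference -> no match (matches: 2)
  'dances' -> not in reference -> no match (matches: 2)
Clipped matches: 2, Candidate length: 5
Precision = 2/5

2/5


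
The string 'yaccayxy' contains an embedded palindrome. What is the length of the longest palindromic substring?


Scanning 'yaccayxy' for palindromic substrings.
Substring at positions 0-5: 'yaccay'.
Check: reverse('yaccay') = 'yaccay' -> palindrome confirmed.
Neighbouring characters ('-' / 'x') break symmetry, so it cannot extend further.
No longer palindromic substring exists; longest length = 6

6


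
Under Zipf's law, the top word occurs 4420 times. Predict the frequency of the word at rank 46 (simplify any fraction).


Zipf's law: freq(rank) = f1 / rank
f1 = 4420, rank = 46
freq = 4420 / 46
GCD(4420, 46) = 2
Simplified: 2210/23

2210/23


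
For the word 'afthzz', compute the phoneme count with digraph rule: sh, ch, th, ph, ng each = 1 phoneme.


Parsing 'afthzz' greedily, digraphs first:
  'a' -> vowel phoneme (phonemes so far: 1)
  'f' -> consonant phoneme (phonemes so far: 2)
  'th' -> digraph (1 consonant phoneme) (phonemes so far: 3)
  'z' -> consonant phoneme (phonemes so far: 4)
  'z' -> consonant phoneme (phonemes so far: 5)
Total phonemes: 5

5


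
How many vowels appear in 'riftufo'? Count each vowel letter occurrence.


Scanning each character of 'riftufo':
  Position 1: 'r' -> consonant (running count: 0)
  Position 2: 'i' -> vowel (running count: 1)
  Position 3: 'f' -> consonant (running count: 1)
  Position 4: 't' -> consonant (running count: 1)
  Position 5: 'u' -> vowel (running count: 2)
  Position 6: 'f' -> consonant (running count: 2)
  Position 7: 'o' -> vowel (running count: 3)
Total vowels: 3

3


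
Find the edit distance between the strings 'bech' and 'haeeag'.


Building DP table for s1='bech' (len 4) and s2='haeeag' (len 6):
       h  a  e  e  a  g
    0  1  2  3  4  5  6
  b 1  1  2  3  4  5  6
  e 2  2  2  2  3  4  5
  c 3  3  3  3  3  4  5
  h 4  3  4  4  4  4  5
Edit distance = dp[4][6] = 5

5


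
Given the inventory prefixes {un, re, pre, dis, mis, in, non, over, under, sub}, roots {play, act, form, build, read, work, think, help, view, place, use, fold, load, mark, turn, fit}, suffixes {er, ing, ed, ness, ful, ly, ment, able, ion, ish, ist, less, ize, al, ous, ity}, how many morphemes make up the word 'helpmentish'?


Segmenting 'helpmentish' against the inventory:
  'help' -> root (morpheme 1)
  'ment' -> suffix (morpheme 2)
  'ish' -> suffix (morpheme 3)
Total morphemes: 3

3


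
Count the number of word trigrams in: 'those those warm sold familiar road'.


Word trigrams from [6] words:
  Trigram 1: (those those warm)
  Trigram 2: (those warm sold)
  Trigram 3: (warm sold familiar)
  Trigram 4: (sold familiar road)
Total word trigrams: 6 - 2 = 4

4


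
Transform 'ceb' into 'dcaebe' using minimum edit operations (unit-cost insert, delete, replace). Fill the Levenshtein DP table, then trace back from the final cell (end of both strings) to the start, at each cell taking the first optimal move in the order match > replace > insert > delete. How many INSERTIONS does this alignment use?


Edit distance = 3. Backtracking from cell (3, 6) with preference match > replace > insert > delete,
then listing the resulting alignment 'ceb' -> 'dcaebe' left to right:
  Step 1: insert 'd' [insertion #1]
  Step 2: keep 'c'
  Step 3: insert 'a' [insertion #2]
  Step 4: keep 'e'
  Step 5: keep 'b'
  Step 6: insert 'e' [insertion #3]
Total insertions: 3

3


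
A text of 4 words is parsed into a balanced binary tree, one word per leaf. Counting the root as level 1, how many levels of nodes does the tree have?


In a balanced binary tree with n leaves the deepest leaf is ceil(log2(n)) edges below the root,
so counting node levels inclusive of root and leaves gives ceil(log2(n)) + 1 levels.
log2(4) = 2.0000
ceil(2.0000) = 2
levels = 2 + 1 = 3

3


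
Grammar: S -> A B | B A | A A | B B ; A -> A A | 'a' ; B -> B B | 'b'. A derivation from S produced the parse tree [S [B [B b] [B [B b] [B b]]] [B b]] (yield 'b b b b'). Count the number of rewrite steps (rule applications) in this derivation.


Every bracketed nonterminal node [X ...] in the tree is produced by exactly one rule application.
Reading the tree off as a leftmost derivation:
  Step 1: S  =>  B B   (applied S -> B B)
  Step 2: B B  =>  B B B   (applied B -> B B)
  Step 3: B B B  =>  b B B   (applied B -> b)
  Step 4: b B B  =>  b B B B   (applied B -> B B)
  Step 5: b B B B  =>  b b B B   (applied B -> b)
  Step 6: b b B B  =>  b b b B   (applied B -> b)
  Step 7: b b b B  =>  b b b b   (applied B -> b)
Final yield: b b b b
Total rewrite steps: 7

7


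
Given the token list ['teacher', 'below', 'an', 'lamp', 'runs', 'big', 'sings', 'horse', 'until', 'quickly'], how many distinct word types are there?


Listing all tokens and tracking unique types:
  Token 1: 'teacher' -> NEW (unique so far: 1)
  Token 2: 'below' -> NEW (unique so far: 2)
  Token 3: 'an' -> NEW (unique so far: 3)
  Token 4: 'lamp' -> NEW (unique so far: 4)
  Token 5: 'runs' -> NEW (unique so far: 5)
  Token 6: 'big' -> NEW (unique so far: 6)
  Token 7: 'sings' -> NEW (unique so far: 7)
  Token 8: 'horse' -> NEW (unique so far: 8)
  Token 9: 'until' -> NEW (unique so far: 9)
  Token 10: 'quickly' -> NEW (unique so far: 10)
Unique types: ('an', 'below', 'big', 'horse', 'lamp', 'quickly', 'runs', 'sings', 'teacher', 'until')
Vocabulary size: 10

10


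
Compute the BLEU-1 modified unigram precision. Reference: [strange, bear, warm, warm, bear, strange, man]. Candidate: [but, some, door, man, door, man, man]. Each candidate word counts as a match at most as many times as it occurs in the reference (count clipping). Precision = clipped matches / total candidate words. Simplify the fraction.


Reference word counts: {'bear': 2, 'man': 1, 'strange': 2, 'warm': 2}
Checking each candidate word (with clipping):
  'but' -> not in reference -> no match (matches: 0)
  'some' -> not in reference -> no match (matches: 0)
  'door' -> not in reference -> no match (matches: 0)
  'man' -> in reference (ref count 1, used 1/1) -> match (matches: 1)
  'door' -> not in reference -> no match (matches: 1)
  'man' -> ref count 1 already used up (1/1) -> clipped, no match (matches: 1)
  'man' -> ref count 1 already used up (1/1) -> clipped, no match (matches: 1)
Clipped matches: 1, Candidate length: 7
Precision = 1/7

1/7


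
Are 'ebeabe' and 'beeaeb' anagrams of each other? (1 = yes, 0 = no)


Sort characters of 'ebeabe': 'abbeee'
Sort characters of 'beeaeb': 'abbeee'
Sorted forms match -> they ARE anagrams
Result: 1

1


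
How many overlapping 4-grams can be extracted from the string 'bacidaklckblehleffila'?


String 'bacidaklckblehleffila' has length L = 21.
Number of overlapping n-grams = L - n + 1
Substituting: 21 - 4 + 1 = 18

18


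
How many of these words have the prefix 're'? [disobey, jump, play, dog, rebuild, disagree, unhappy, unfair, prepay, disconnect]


Checking each word for prefix 're':
  'disobey' -> no (count: 0)
  'jump' -> no (count: 0)
  'play' -> no (count: 0)
  'dog' -> no (count: 0)
  'rebuild' -> YES, starts with 're' (count: 1)
  'disagree' -> no (count: 1)
  'unhappy' -> no (count: 1)
  'unfair' -> no (count: 1)
  'prepay' -> no (count: 1)
  'disconnect' -> no (count: 1)
Total with prefix 're': 1

1


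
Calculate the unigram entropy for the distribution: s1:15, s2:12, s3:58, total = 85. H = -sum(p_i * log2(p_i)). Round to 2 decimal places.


Computing entropy H = -sum(p_i * log2(p_i)):
  s1: p = 15/85 = 0.1765, -p*log2(p) = 0.4416
  s2: p = 12/85 = 0.1412, -p*log2(p) = 0.3987
  s3: p = 58/85 = 0.6824, -p*log2(p) = 0.3763
H = sum of terms = 1.2166
Rounded to 2 decimals: 1.22

1.22


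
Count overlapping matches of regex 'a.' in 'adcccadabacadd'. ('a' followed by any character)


Pattern: a. means 'a' followed by any character.
Scanning 'adcccadabacadd' position-by-position:
  Pos 0: window 'ad' -> MATCH
  Pos 1: window 'dc' -> no
  Pos 2: window 'cc' -> no
  Pos 3: window 'cc' -> no
  Pos 4: window 'ca' -> no
  Pos 5: window 'ad' -> MATCH
  Pos 6: window 'da' -> no
  Pos 7: window 'ab' -> MATCH
  Pos 8: window 'ba' -> no
  Pos 9: window 'ac' -> MATCH
  Pos 10: window 'ca' -> no
  Pos 11: window 'ad' -> MATCH
  Pos 12: window 'dd' -> no
  Pos 13: window 'd' -> no
Total matches: 5

5


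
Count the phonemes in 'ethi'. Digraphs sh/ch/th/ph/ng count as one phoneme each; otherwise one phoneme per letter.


Parsing 'ethi' greedily, digraphs first:
  'e' -> vowel phoneme (phonemes so far: 1)
  'th' -> digraph (1 consonant phoneme) (phonemes so far: 2)
  'i' -> vowel phoneme (phonemes so far: 3)
Total phonemes: 3

3


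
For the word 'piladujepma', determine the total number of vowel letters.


Scanning each character of 'piladujepma':
  Position 1: 'p' -> consonant (running count: 0)
  Position 2: 'i' -> vowel (running count: 1)
  Position 3: 'l' -> consonant (running count: 1)
  Position 4: 'a' -> vowel (running count: 2)
  Position 5: 'd' -> consonant (running count: 2)
  Position 6: 'u' -> vowel (running count: 3)
  Position 7: 'j' -> consonant (running count: 3)
  Position 8: 'e' -> vowel (running count: 4)
  Position 9: 'p' -> consonant (running count: 4)
  Position 10: 'm' -> consonant (running count: 4)
  Position 11: 'a' -> vowel (running count: 5)
Total vowels: 5

5
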